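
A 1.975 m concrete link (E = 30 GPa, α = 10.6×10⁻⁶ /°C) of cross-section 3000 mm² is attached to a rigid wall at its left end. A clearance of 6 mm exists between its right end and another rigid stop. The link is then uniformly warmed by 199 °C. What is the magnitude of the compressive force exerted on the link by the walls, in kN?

Unrestrained expansion: δ_free = αΔT L = 10.6×10⁻⁶ × 199 × 1975 = 4.166 mm.
This is smaller than the 6 mm clearance, so the link expands freely without reaching the stop — the stress is zero.

P ≈ 0 kN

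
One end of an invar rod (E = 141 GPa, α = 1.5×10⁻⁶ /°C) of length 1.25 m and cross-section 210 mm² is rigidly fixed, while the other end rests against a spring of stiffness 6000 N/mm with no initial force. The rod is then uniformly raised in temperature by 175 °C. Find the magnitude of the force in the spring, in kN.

P ≈ 1.57 kN

Free thermal expansion: δ_free = αΔT L = 1.5×10⁻⁶ × 175 × 1250 = 0.3281 mm.
Let P be the compressive force at the spring. The rod shortens elastically by PL/(AE) and the spring compresses by P/k; together these equal δ_free.
P [ L/(AE) + 1/k ] = δ_free → P [ 1250/(210×141×10³) + 1/(6000) ] = 0.3281.
P = 0.3281 / 0.0002089 = 1571 N.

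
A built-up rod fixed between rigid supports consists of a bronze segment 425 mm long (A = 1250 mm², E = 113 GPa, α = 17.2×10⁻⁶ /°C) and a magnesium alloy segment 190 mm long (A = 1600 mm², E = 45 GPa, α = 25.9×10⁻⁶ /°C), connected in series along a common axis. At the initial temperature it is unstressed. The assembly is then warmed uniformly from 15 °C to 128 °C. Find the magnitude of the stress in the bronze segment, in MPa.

σ ≈ 196 MPa (compressive)

If the supports were absent, the total length change would be Σ αᵢΔT Lᵢ = 17.2×10⁻⁶×113×425 + 25.9×10⁻⁶×113×190 = 1.382 mm.
Since the ends are fixed, an axial force P builds up, equal in every segment, with P · Σ Lᵢ/(AᵢEᵢ) = δ_free.
Σ Lᵢ/(AᵢEᵢ) = 425/(1250×113×10³) + 190/(1600×45×10³) = 5.648×10⁻⁶ mm/N.
Hence P = δ_free / Σ(L/AE) = 1.382/5.648×10⁻⁶ = 244.7 kN (compressive).
σ_{bronze} = P / A = 244700 / 1250 = 195.8 MPa.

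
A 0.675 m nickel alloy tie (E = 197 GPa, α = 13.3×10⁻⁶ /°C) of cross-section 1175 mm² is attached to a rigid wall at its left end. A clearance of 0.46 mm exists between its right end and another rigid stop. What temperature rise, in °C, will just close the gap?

The gap closes when αΔT L = 0.46 mm, since the tie is still unstressed at that instant.
So ΔT = g/(αL) = 0.46/(13.3×10⁻⁶ × 675) = 51.24 °C.

ΔT ≈ 51.2 °C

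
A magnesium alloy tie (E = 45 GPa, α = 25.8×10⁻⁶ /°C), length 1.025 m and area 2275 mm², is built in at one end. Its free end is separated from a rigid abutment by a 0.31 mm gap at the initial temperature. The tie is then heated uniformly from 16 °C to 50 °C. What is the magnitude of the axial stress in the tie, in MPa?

Free thermal elongation = αΔT L = 25.8×10⁻⁶ × 34 × 1025 = 0.8991 mm.
After closing the 0.31 mm clearance, 0.8991 − 0.31 = 0.5891 mm of expansion remains to be suppressed by the wall.
Compatibility: PL/(AE) = 0.5891 mm, so σ = P/A = E × (0.5891/1025) = 25.86 MPa.

σ ≈ 25.9 MPa (compressive)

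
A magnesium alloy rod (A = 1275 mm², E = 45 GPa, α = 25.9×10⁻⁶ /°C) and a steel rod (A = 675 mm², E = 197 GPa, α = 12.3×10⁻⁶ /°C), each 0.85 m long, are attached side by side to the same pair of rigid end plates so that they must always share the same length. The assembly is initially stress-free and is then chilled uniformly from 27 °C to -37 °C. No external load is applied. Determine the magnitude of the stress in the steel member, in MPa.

The magnesium alloy has the larger α, so on cooling it would change length more than the steel if both were free. The rigid plates force a common final length, so the magnesium alloy is put into tension and the steel into compression, with equal and opposite forces P (no external load).
Compatibility of the two members (thermal + elastic change equal): (α₁ − α₂)ΔT = P·[1/(A₁E₁) + 1/(A₂E₂)].
|α₁ − α₂|·ΔT = 13.6×10⁻⁶ × 64 = 0.0008704.
1/(A₁E₁) + 1/(A₂E₂) = 1/(1275×45×10³) + 1/(675×197×10³) = 2.495×10⁻⁸ N⁻¹.
So P = 0.0008704 / 2.495×10⁻⁸ = 34.89 kN.
σ_{steel} = P/A₂ = 34890/675 = 51.68 MPa, compressive.

σ ≈ 51.7 MPa (compressive)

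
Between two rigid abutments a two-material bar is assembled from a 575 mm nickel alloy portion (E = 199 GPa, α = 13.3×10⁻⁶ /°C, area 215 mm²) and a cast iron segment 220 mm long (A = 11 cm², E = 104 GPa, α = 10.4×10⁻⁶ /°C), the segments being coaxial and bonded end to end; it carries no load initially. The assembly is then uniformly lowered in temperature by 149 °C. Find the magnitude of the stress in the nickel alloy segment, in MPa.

σ ≈ 448 MPa (tensile)

With the walls removed the bar would change length by δ_free = Σ αᵢΔT Lᵢ = 13.3×10⁻⁶×149×575 + 10.4×10⁻⁶×149×220 = 1.48 mm.
The rigid supports impose zero overall length change; the single axial force P common to all segments must satisfy P Σ Lᵢ/(AᵢEᵢ) = δ_free.
The series flexibility is Σ Lᵢ/(AᵢEᵢ) = 575/(215×199×10³) + 220/(1100×104×10³) = 1.536×10⁻⁵ mm/N.
P = 1.48 / 1.536×10⁻⁵ = 96360 N = 96.36 kN, tensile.
σ_{nickel alloy} = P / A = 96360 / 215 = 448.2 MPa.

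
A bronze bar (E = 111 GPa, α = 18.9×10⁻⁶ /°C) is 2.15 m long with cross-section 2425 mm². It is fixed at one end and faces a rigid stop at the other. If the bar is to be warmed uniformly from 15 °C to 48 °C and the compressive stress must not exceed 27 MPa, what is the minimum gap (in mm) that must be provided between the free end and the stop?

Free expansion if unrestrained: δ_free = αΔT L = 18.9×10⁻⁶ × 33 × 2150 = 1.341 mm.
A stress of 27 MPa corresponds to the wall pushing the bar back by σL/E = 27×2150/(111×10³) = 0.523 mm.
So the gap has to take up the difference, g_min = δ_free − σL/E = 1.341 − 0.523 = 0.818 mm.

g ≈ 0.818 mm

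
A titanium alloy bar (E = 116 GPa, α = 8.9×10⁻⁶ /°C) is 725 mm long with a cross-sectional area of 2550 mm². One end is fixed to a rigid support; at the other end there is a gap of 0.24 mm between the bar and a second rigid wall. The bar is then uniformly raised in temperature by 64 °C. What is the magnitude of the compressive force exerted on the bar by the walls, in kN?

Unrestrained expansion: δ_free = αΔT L = 8.9×10⁻⁶ × 64 × 725 = 0.413 mm.
This exceeds the 0.24 mm gap, so the wall pushes back. The portion of expansion that must be recovered elastically is δ_free − gap = 0.413 − 0.24 = 0.173 mm.
That suppressed elongation corresponds to σ = E·Δ/L = 116×10³ × 0.173/725 = 27.67 MPa.
P = σA = 27.67 × 2550 = 70.57 kN.

P ≈ 70.6 kN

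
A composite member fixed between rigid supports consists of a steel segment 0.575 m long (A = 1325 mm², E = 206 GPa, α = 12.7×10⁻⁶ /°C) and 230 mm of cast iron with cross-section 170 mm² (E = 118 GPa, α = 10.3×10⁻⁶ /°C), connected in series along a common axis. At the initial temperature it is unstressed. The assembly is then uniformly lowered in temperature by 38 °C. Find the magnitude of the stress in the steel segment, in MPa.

With the walls removed the bar would change length by δ_free = Σ αᵢΔT Lᵢ = 12.7×10⁻⁶×38×575 + 10.3×10⁻⁶×38×230 = 0.3675 mm.
The walls prevent any net length change, so an axial force P (same in every segment) develops. Compatibility: P · Σ Lᵢ/(AᵢEᵢ) = δ_free.
Σ Lᵢ/(AᵢEᵢ) = 575/(1325×206×10³) + 230/(170×118×10³) = 1.357×10⁻⁵ mm/N.
P = 0.3675 / 1.357×10⁻⁵ = 27080 N = 27.08 kN, tensile.
σ_{steel} = P / A = 27080 / 1325 = 20.44 MPa.

σ ≈ 20.4 MPa (tensile)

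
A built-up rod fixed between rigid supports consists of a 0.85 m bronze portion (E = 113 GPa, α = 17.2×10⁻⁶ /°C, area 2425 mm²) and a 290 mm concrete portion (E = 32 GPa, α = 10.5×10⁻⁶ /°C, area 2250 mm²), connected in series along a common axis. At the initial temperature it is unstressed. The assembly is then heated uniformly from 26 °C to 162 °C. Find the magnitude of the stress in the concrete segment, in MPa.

If the supports were absent, the total length change would be Σ αᵢΔT Lᵢ = 17.2×10⁻⁶×136×850 + 10.5×10⁻⁶×136×290 = 2.402 mm.
Since the ends are fixed, an axial force P builds up, equal in every segment, with P · Σ Lᵢ/(AᵢEᵢ) = δ_free.
Σ Lᵢ/(AᵢEᵢ) = 850/(2425×113×10³) + 290/(2250×32×10³) = 7.13×10⁻⁶ mm/N.
Hence P = δ_free / Σ(L/AE) = 2.402/7.13×10⁻⁶ = 337 kN (compressive).
σ_{concrete} = P / A = 337000 / 2250 = 149.8 MPa.

σ ≈ 150 MPa (compressive)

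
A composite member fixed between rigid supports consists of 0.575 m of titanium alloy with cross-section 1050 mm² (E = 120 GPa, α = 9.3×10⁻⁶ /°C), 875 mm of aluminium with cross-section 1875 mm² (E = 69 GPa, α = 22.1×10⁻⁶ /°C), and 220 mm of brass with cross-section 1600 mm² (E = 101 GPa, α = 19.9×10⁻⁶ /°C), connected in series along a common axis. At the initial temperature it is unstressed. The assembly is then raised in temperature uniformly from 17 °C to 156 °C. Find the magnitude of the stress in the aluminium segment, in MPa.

With the walls removed the bar would change length by δ_free = Σ αᵢΔT Lᵢ = 9.3×10⁻⁶×139×575 + 22.1×10⁻⁶×139×875 + 19.9×10⁻⁶×139×220 = 4.04 mm.
Since the ends are fixed, an axial force P builds up, equal in every segment, with P · Σ Lᵢ/(AᵢEᵢ) = δ_free.
The series flexibility is Σ Lᵢ/(AᵢEᵢ) = 575/(1050×120×10³) + 875/(1875×69×10³) + 220/(1600×101×10³) = 1.269×10⁻⁵ mm/N.
So P = 4.04 / 1.269×10⁻⁵ = 318.4 kN, compressive.
σ_{aluminium} = P / A = 318400 / 1875 = 169.8 MPa.

σ ≈ 170 MPa (compressive)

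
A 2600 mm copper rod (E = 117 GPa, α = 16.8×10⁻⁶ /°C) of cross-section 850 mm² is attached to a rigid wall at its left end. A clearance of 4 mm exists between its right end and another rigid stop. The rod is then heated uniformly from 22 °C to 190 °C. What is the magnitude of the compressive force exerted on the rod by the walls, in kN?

Free thermal elongation = αΔT L = 16.8×10⁻⁶ × 168 × 2600 = 7.338 mm.
The gap closes (δ_free > 4 mm) and the wall then resists a further 7.338 − 4 = 3.338 mm of expansion.
So σ = E(δ_free − g)/L = 117×10³ × 3.338/2600 = 150.2 MPa.
P = σA = 150.2 × 850 = 127.7 kN.

P ≈ 128 kN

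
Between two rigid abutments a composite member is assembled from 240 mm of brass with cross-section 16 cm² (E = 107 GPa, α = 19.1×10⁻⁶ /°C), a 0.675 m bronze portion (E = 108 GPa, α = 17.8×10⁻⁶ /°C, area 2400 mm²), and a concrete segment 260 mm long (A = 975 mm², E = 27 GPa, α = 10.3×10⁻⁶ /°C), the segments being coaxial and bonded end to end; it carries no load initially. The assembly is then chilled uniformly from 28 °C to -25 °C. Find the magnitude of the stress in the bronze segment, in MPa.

With the walls removed the bar would change length by δ_free = Σ αᵢΔT Lᵢ = 19.1×10⁻⁶×53×240 + 17.8×10⁻⁶×53×675 + 10.3×10⁻⁶×53×260 = 1.022 mm.
The walls prevent any net length change, so an axial force P (same in every segment) develops. Compatibility: P · Σ Lᵢ/(AᵢEᵢ) = δ_free.
Σ Lᵢ/(AᵢEᵢ) = 240/(1600×107×10³) + 675/(2400×108×10³) + 260/(975×27×10³) = 1.388×10⁻⁵ mm/N.
P = 1.022 / 1.388×10⁻⁵ = 73590 N = 73.59 kN, tensile.
σ_{bronze} = P / A = 73590 / 2400 = 30.66 MPa.

σ ≈ 30.7 MPa (tensile)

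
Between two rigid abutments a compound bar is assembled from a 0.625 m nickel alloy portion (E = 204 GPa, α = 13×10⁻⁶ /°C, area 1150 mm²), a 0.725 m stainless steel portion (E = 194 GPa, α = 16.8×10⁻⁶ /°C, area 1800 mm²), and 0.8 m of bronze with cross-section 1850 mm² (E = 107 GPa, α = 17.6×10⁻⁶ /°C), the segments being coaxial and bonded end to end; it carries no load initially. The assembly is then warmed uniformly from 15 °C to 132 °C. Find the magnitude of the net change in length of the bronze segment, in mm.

With the walls removed the bar would change length by δ_free = Σ αᵢΔT Lᵢ = 13×10⁻⁶×117×625 + 16.8×10⁻⁶×117×725 + 17.6×10⁻⁶×117×800 = 4.023 mm.
Since the ends are fixed, an axial force P builds up, equal in every segment, with P · Σ Lᵢ/(AᵢEᵢ) = δ_free.
The series flexibility is Σ Lᵢ/(AᵢEᵢ) = 625/(1150×204×10³) + 725/(1800×194×10³) + 800/(1850×107×10³) = 8.782×10⁻⁶ mm/N.
So P = 4.023 / 8.782×10⁻⁶ = 458.1 kN, compressive.
For the bronze segment, free thermal change = 17.6×10⁻⁶×117×800 = 1.647 mm and elastic change from P = 458100×800/(1850×107×10³) = 1.851 mm; these oppose, so the net change is 0.204 mm (segment shortens).

|ΔL| ≈ 0.204 mm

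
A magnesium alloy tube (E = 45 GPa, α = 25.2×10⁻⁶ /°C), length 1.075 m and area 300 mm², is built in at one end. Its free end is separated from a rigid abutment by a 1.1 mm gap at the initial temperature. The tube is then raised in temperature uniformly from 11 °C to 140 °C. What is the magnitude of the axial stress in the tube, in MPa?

Free thermal elongation = αΔT L = 25.2×10⁻⁶ × 129 × 1075 = 3.495 mm.
This exceeds the 1.1 mm gap, so the wall pushes back. The portion of expansion that must be recovered elastically is δ_free − gap = 3.495 − 1.1 = 2.395 mm.
That suppressed elongation corresponds to σ = E·Δ/L = 45×10³ × 2.395/1075 = 100.2 MPa.

σ ≈ 100 MPa (compressive)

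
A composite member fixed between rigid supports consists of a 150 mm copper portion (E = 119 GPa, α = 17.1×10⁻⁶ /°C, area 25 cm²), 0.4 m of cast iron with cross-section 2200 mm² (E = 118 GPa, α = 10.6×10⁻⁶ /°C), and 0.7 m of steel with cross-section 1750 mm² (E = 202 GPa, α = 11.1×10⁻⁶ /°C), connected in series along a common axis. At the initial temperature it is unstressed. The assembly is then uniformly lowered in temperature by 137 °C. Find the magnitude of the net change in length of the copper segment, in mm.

|ΔL| ≈ 0.101 mm

If the supports were absent, the total length change would be Σ αᵢΔT Lᵢ = 17.1×10⁻⁶×137×150 + 10.6×10⁻⁶×137×400 + 11.1×10⁻⁶×137×700 = 1.997 mm.
The rigid supports impose zero overall length change; the single axial force P common to all segments must satisfy P Σ Lᵢ/(AᵢEᵢ) = δ_free.
The series flexibility is Σ Lᵢ/(AᵢEᵢ) = 150/(2500×119×10³) + 400/(2200×118×10³) + 700/(1750×202×10³) = 4.025×10⁻⁶ mm/N.
So P = 1.997 / 4.025×10⁻⁶ = 496.1 kN, tensile.
For the copper segment, free thermal change = 17.1×10⁻⁶×137×150 = 0.3514 mm and elastic change from P = 496100×150/(2500×119×10³) = 0.2501 mm; these oppose, so the net change is 0.101 mm (segment shortens).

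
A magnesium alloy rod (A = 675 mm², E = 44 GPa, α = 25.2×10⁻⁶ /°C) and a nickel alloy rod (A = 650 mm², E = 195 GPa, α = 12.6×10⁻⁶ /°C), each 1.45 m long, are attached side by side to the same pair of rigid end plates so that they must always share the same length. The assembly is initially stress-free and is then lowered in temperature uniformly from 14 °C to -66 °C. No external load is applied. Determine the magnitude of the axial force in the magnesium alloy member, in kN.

Both members must finish at the same length. With the larger α, the magnesium alloy tends to over-contract; the plates restrain it, putting the magnesium alloy in tension and the nickel alloy in compression. With no external load the two internal forces are equal and opposite, magnitude P.
Compatibility of the two members (thermal + elastic change equal): (α₁ − α₂)ΔT = P·[1/(A₁E₁) + 1/(A₂E₂)].
|α₁ − α₂|·ΔT = 12.6×10⁻⁶ × 80 = 0.001008.
1/(A₁E₁) + 1/(A₂E₂) = 1/(675×44×10³) + 1/(650×195×10³) = 4.156×10⁻⁸ N⁻¹.
So P = 0.001008 / 4.156×10⁻⁸ = 24.25 kN.

P ≈ 24.3 kN (tensile in the magnesium alloy)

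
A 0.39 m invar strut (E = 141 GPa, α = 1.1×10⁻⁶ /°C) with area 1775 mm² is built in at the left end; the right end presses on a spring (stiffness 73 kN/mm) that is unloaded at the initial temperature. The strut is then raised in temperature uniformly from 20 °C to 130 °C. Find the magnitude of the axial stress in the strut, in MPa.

σ ≈ 1.74 MPa (compressive)

Free thermal expansion: δ_free = αΔT L = 1.1×10⁻⁶ × 110 × 390 = 0.04719 mm.
Let P be the compressive force at the spring. The strut shortens elastically by PL/(AE) and the spring compresses by P/k; together these equal δ_free.
So P = δ_free / [L/(AE) + 1/k] = 0.04719 / [ 390/(1775×141×10³) + 1/(73×10³) ].
P = 0.04719 / 1.526×10⁻⁵ = 3093 N.
σ = P/A = 3093/1775 = 1.743 MPa.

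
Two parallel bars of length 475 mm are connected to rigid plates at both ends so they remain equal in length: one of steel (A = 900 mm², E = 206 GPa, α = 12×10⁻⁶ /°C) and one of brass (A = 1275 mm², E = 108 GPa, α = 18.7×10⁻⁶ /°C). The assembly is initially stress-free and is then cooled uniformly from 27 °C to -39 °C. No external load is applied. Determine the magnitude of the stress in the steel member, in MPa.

Equilibrium of a rigid end plate with no external load gives equal and opposite internal forces ±P in the two members. Since α_{brass} > α_{steel}, cooling drives the brass into tension and the steel into compression.
Compatibility of the two members (thermal + elastic change equal): (α₁ − α₂)ΔT = P·[1/(A₁E₁) + 1/(A₂E₂)].
|α₁ − α₂|·ΔT = 6.7×10⁻⁶ × 66 = 0.0004422.
1/(A₁E₁) + 1/(A₂E₂) = 1/(900×206×10³) + 1/(1275×108×10³) = 1.266×10⁻⁸ N⁻¹.
P = 0.0004422 / 1.266×10⁻⁸ = 34940 N = 34.94 kN.
σ_{steel} = P/A₁ = 34940/900 = 38.82 MPa, compressive.

σ ≈ 38.8 MPa (compressive)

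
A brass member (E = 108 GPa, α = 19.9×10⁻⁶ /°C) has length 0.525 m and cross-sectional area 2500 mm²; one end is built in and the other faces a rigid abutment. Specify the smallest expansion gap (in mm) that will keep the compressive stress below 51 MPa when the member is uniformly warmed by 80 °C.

With no wall the member would lengthen by αΔT L = 19.9×10⁻⁶ × 80 × 525 = 0.8358 mm.
At the allowable stress the elastic shortening the wall may impose is σL/E = 51 × 525 / (108×10³) = 0.2479 mm.
So the gap has to take up the difference, g_min = δ_free − σL/E = 0.8358 − 0.2479 = 0.5879 mm.

g ≈ 0.588 mm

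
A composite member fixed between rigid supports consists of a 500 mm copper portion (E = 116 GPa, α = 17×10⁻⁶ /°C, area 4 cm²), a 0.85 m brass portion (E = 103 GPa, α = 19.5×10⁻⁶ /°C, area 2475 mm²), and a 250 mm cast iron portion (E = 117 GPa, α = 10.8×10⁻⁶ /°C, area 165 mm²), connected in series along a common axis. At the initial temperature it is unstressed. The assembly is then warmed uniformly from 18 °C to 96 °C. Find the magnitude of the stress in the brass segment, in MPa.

σ ≈ 32.3 MPa (compressive)

If the supports were absent, the total length change would be Σ αᵢΔT Lᵢ = 17×10⁻⁶×78×500 + 19.5×10⁻⁶×78×850 + 10.8×10⁻⁶×78×250 = 2.166 mm.
The rigid supports impose zero overall length change; the single axial force P common to all segments must satisfy P Σ Lᵢ/(AᵢEᵢ) = δ_free.
The series flexibility is Σ Lᵢ/(AᵢEᵢ) = 500/(400×116×10³) + 850/(2475×103×10³) + 250/(165×117×10³) = 2.706×10⁻⁵ mm/N.
Hence P = δ_free / Σ(L/AE) = 2.166/2.706×10⁻⁵ = 80.06 kN (compressive).
σ_{brass} = P / A = 80060 / 2475 = 32.35 MPa.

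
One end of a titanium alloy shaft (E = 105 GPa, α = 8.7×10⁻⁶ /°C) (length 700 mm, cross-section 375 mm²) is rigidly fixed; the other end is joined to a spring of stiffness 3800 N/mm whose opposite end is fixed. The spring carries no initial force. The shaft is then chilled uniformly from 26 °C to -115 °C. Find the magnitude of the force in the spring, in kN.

Free thermal contraction: δ_free = αΔT L = 8.7×10⁻⁶ × 141 × 700 = 0.8587 mm.
Let P be the tensile force in the spring. The shaft extends elastically by PL/(AE) and the spring stretches by P/k; together these equal δ_free.
So P = δ_free / [L/(AE) + 1/k] = 0.8587 / [ 700/(375×105×10³) + 1/(3800) ].
P = 0.8587 / 0.0002809 = 3057 N.

P ≈ 3.06 kN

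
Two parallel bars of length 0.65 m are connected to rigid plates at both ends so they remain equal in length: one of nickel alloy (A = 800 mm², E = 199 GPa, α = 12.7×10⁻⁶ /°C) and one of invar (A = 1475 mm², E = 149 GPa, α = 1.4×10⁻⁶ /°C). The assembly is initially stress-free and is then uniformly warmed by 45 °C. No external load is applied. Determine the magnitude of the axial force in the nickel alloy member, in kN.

P ≈ 46.9 kN (compressive in the nickel alloy)

Both members must finish at the same length. With the larger α, the nickel alloy tends to over-expand; the plates restrain it, putting the nickel alloy in compression and the invar in tension. With no external load the two internal forces are equal and opposite, magnitude P.
Setting the final lengths equal and cancelling L: (α₁ − α₂)ΔT = P/(A₁E₁) + P/(A₂E₂).
|α₁ − α₂|·ΔT = 11.3×10⁻⁶ × 45 = 0.0005085.
1/(A₁E₁) + 1/(A₂E₂) = 1/(800×199×10³) + 1/(1475×149×10³) = 1.083×10⁻⁸ N⁻¹.
So P = 0.0005085 / 1.083×10⁻⁸ = 46.95 kN.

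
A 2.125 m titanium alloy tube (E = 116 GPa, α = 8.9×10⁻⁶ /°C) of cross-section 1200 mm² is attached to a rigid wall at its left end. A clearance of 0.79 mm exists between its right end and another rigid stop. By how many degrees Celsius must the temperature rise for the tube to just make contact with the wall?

Contact occurs when the free expansion equals the gap: αΔT L = 0.79 mm.
So ΔT = g/(αL) = 0.79/(8.9×10⁻⁶ × 2125) = 41.77 °C.

ΔT ≈ 41.8 °C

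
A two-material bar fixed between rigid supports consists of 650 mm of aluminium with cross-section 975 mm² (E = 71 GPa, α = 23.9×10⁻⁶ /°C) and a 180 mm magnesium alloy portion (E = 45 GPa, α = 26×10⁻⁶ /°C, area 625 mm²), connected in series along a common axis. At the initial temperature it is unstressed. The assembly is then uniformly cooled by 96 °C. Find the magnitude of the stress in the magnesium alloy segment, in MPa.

σ ≈ 197 MPa (tensile)

If the supports were absent, the total length change would be Σ αᵢΔT Lᵢ = 23.9×10⁻⁶×96×650 + 26×10⁻⁶×96×180 = 1.941 mm.
Since the ends are fixed, an axial force P builds up, equal in every segment, with P · Σ Lᵢ/(AᵢEᵢ) = δ_free.
The series flexibility is Σ Lᵢ/(AᵢEᵢ) = 650/(975×71×10³) + 180/(625×45×10³) = 1.579×10⁻⁵ mm/N.
So P = 1.941 / 1.579×10⁻⁵ = 122.9 kN, tensile.
σ_{magnesium alloy} = P / A = 122900 / 625 = 196.6 MPa.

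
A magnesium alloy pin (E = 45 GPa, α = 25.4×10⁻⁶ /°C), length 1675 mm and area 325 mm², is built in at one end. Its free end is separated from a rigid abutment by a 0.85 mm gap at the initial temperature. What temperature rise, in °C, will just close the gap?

Contact occurs when the free expansion equals the gap: αΔT L = 0.85 mm.
So ΔT = g/(αL) = 0.85/(25.4×10⁻⁶ × 1675) = 19.98 °C.

ΔT ≈ 20 °C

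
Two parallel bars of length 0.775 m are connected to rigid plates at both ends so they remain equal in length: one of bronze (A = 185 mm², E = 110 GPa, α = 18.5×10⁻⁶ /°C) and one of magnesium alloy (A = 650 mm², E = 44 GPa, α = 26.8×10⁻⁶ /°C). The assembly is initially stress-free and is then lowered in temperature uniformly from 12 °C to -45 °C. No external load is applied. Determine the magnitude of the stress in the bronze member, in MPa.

σ ≈ 30.4 MPa (compressive)

The magnesium alloy has the larger α, so on cooling it would change length more than the bronze if both were free. The rigid plates force a common final length, so the magnesium alloy is put into tension and the bronze into compression, with equal and opposite forces P (no external load).
Compatibility of the two members (thermal + elastic change equal): (α₁ − α₂)ΔT = P·[1/(A₁E₁) + 1/(A₂E₂)].
|α₁ − α₂|·ΔT = 8.3×10⁻⁶ × 57 = 0.0004731.
1/(A₁E₁) + 1/(A₂E₂) = 1/(185×110×10³) + 1/(650×44×10³) = 8.411×10⁻⁸ N⁻¹.
P = 0.0004731 / 8.411×10⁻⁸ = 5625 N = 5.625 kN.
σ_{bronze} = P/A₁ = 5625/185 = 30.41 MPa, compressive.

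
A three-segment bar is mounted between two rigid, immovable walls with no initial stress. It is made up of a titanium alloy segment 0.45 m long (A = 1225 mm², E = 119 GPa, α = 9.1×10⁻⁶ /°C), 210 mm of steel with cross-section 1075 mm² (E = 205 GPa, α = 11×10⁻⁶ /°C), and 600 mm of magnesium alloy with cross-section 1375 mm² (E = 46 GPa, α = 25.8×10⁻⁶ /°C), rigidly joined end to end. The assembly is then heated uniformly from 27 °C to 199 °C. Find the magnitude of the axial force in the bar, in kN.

If the supports were absent, the total length change would be Σ αᵢΔT Lᵢ = 9.1×10⁻⁶×172×450 + 11×10⁻⁶×172×210 + 25.8×10⁻⁶×172×600 = 3.764 mm.
The rigid supports impose zero overall length change; the single axial force P common to all segments must satisfy P Σ Lᵢ/(AᵢEᵢ) = δ_free.
The series flexibility is Σ Lᵢ/(AᵢEᵢ) = 450/(1225×119×10³) + 210/(1075×205×10³) + 600/(1375×46×10³) = 1.353×10⁻⁵ mm/N.
Hence P = δ_free / Σ(L/AE) = 3.764/1.353×10⁻⁵ = 278.3 kN (compressive).

P ≈ 278 kN (compressive)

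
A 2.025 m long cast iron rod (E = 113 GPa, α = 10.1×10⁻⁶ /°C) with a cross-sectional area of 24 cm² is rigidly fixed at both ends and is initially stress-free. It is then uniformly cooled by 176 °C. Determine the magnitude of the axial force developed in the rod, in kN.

With zero net strain, σ = E·αΔT = 113 GPa × 10.1×10⁻⁶ × 176 = 200.9 MPa.
P = AEαΔT = 2400 × 113×10³ × 10.1×10⁻⁶ × 176 = 482.1 kN (tensile).

P ≈ 482 kN (tensile)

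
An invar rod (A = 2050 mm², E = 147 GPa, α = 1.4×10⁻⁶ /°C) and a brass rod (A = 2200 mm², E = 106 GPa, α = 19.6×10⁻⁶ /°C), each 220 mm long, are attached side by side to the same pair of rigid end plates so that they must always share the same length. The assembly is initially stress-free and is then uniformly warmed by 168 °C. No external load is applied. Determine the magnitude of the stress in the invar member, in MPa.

σ ≈ 196 MPa (tensile)

Both members must finish at the same length. With the larger α, the brass tends to over-expand; the plates restrain it, putting the brass in compression and the invar in tension. With no external load the two internal forces are equal and opposite, magnitude P.
Compatibility of the two members (thermal + elastic change equal): (α₁ − α₂)ΔT = P·[1/(A₁E₁) + 1/(A₂E₂)].
|α₁ − α₂|·ΔT = 18.2×10⁻⁶ × 168 = 0.003058.
1/(A₁E₁) + 1/(A₂E₂) = 1/(2050×147×10³) + 1/(2200×106×10³) = 7.607×10⁻⁹ N⁻¹.
So P = 0.003058 / 7.607×10⁻⁹ = 402 kN.
σ_{invar} = P/A₁ = 402000/2050 = 196.1 MPa, tensile.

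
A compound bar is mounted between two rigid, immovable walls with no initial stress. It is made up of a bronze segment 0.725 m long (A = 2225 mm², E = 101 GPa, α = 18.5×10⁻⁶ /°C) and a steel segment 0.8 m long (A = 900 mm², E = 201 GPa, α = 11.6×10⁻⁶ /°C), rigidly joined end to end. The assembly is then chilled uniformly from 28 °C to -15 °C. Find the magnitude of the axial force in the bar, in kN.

With the walls removed the bar would change length by δ_free = Σ αᵢΔT Lᵢ = 18.5×10⁻⁶×43×725 + 11.6×10⁻⁶×43×800 = 0.9758 mm.
The walls prevent any net length change, so an axial force P (same in every segment) develops. Compatibility: P · Σ Lᵢ/(AᵢEᵢ) = δ_free.
Σ Lᵢ/(AᵢEᵢ) = 725/(2225×101×10³) + 800/(900×201×10³) = 7.648×10⁻⁶ mm/N.
P = 0.9758 / 7.648×10⁻⁶ = 127600 N = 127.6 kN, tensile.

P ≈ 128 kN (tensile)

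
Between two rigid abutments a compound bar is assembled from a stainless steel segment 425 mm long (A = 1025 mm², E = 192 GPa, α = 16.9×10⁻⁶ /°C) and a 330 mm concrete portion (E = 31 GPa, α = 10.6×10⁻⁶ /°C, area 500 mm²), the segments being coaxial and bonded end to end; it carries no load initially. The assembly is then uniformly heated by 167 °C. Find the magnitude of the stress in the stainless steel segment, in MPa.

With the walls removed the bar would change length by δ_free = Σ αᵢΔT Lᵢ = 16.9×10⁻⁶×167×425 + 10.6×10⁻⁶×167×330 = 1.784 mm.
The walls prevent any net length change, so an axial force P (same in every segment) develops. Compatibility: P · Σ Lᵢ/(AᵢEᵢ) = δ_free.
Σ Lᵢ/(AᵢEᵢ) = 425/(1025×192×10³) + 330/(500×31×10³) = 2.345×10⁻⁵ mm/N.
Hence P = δ_free / Σ(L/AE) = 1.784/2.345×10⁻⁵ = 76.06 kN (compressive).
σ_{stainless steel} = P / A = 76060 / 1025 = 74.21 MPa.

σ ≈ 74.2 MPa (compressive)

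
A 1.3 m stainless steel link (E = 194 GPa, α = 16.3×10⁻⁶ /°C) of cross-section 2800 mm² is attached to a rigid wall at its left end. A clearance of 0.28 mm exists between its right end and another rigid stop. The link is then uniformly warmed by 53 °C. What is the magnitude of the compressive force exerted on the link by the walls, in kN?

P ≈ 352 kN

Free thermal elongation = αΔT L = 16.3×10⁻⁶ × 53 × 1300 = 1.123 mm.
This exceeds the 0.28 mm gap, so the wall pushes back. The portion of expansion that must be recovered elastically is δ_free − gap = 1.123 − 0.28 = 0.8431 mm.
Compatibility: PL/(AE) = 0.8431 mm, so σ = P/A = E × (0.8431/1300) = 125.8 MPa.
P = σA = 125.8 × 2800 = 352.3 kN.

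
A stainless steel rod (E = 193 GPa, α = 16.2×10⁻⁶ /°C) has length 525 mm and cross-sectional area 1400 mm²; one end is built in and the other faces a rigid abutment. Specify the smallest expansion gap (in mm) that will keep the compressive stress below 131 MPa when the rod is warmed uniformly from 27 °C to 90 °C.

With no wall the rod would lengthen by αΔT L = 16.2×10⁻⁶ × 63 × 525 = 0.5358 mm.
A stress of 131 MPa corresponds to the wall pushing the rod back by σL/E = 131×525/(193×10³) = 0.3563 mm.
So the gap has to take up the difference, g_min = δ_free − σL/E = 0.5358 − 0.3563 = 0.1795 mm.

g ≈ 0.179 mm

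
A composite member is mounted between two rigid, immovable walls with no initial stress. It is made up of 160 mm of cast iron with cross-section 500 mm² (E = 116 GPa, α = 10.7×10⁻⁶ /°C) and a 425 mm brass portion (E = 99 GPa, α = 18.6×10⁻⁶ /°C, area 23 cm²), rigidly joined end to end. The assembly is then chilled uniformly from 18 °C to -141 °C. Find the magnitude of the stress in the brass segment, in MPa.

σ ≈ 144 MPa (tensile)

Free thermal contraction of the whole bar: Σ αᵢΔT Lᵢ = 10.7×10⁻⁶×159×160 + 18.6×10⁻⁶×159×425 = 1.529 mm.
Since the ends are fixed, an axial force P builds up, equal in every segment, with P · Σ Lᵢ/(AᵢEᵢ) = δ_free.
Σ Lᵢ/(AᵢEᵢ) = 160/(500×116×10³) + 425/(2300×99×10³) = 4.625×10⁻⁶ mm/N.
Hence P = δ_free / Σ(L/AE) = 1.529/4.625×10⁻⁶ = 330.6 kN (tensile).
σ_{brass} = P / A = 330600 / 2300 = 143.7 MPa.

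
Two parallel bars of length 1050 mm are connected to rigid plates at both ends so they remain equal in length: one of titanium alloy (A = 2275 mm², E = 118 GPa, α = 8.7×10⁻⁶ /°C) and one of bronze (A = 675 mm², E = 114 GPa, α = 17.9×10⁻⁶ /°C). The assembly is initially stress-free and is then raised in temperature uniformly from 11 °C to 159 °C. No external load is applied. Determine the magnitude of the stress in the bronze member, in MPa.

σ ≈ 121 MPa (compressive)

The bronze has the larger α, so on heating it would change length more than the titanium alloy if both were free. The rigid plates force a common final length, so the bronze is put into compression and the titanium alloy into tension, with equal and opposite forces P (no external load).
Equating the net (thermal + elastic) strains gives |α₁ − α₂|·ΔT = P·[1/(A₁E₁) + 1/(A₂E₂)].
|α₁ − α₂|·ΔT = 9.2×10⁻⁶ × 148 = 0.001362.
1/(A₁E₁) + 1/(A₂E₂) = 1/(2275×118×10³) + 1/(675×114×10³) = 1.672×10⁻⁸ N⁻¹.
P = 0.001362 / 1.672×10⁻⁸ = 81430 N = 81.43 kN.
σ_{bronze} = P/A₂ = 81430/675 = 120.6 MPa, compressive.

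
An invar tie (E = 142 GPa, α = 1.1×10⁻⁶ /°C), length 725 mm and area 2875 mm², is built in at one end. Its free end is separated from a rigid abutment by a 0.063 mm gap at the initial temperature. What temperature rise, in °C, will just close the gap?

ΔT ≈ 79 °C

The gap closes when αΔT L = 0.063 mm, since the tie is still unstressed at that instant.
So ΔT = g/(αL) = 0.063/(1.1×10⁻⁶ × 725) = 79 °C.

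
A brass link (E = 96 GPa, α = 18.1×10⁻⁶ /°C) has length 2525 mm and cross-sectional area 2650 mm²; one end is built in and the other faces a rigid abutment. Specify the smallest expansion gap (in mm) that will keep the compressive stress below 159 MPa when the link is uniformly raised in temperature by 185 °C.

With no wall the link would lengthen by αΔT L = 18.1×10⁻⁶ × 185 × 2525 = 8.455 mm.
A stress of 159 MPa corresponds to the wall pushing the link back by σL/E = 159×2525/(96×10³) = 4.182 mm.
The gap must absorb the remainder: g_min = 8.455 − 4.182 = 4.273 mm.

g ≈ 4.27 mm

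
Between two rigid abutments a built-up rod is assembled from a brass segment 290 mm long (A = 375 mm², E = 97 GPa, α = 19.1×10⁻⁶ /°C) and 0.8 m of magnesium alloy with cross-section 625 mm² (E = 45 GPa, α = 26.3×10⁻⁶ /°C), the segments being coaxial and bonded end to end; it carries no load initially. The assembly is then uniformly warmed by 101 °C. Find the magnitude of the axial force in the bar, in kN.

P ≈ 73.7 kN (compressive)

Free thermal expansion of the whole bar: Σ αᵢΔT Lᵢ = 19.1×10⁻⁶×101×290 + 26.3×10⁻⁶×101×800 = 2.684 mm.
The walls prevent any net length change, so an axial force P (same in every segment) develops. Compatibility: P · Σ Lᵢ/(AᵢEᵢ) = δ_free.
The series flexibility is Σ Lᵢ/(AᵢEᵢ) = 290/(375×97×10³) + 800/(625×45×10³) = 3.642×10⁻⁵ mm/N.
P = 2.684 / 3.642×10⁻⁵ = 73720 N = 73.72 kN, compressive.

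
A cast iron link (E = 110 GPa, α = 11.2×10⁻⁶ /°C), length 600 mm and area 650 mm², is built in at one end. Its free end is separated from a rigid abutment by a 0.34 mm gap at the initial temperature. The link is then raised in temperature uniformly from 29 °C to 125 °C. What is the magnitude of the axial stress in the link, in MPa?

Unrestrained expansion: δ_free = αΔT L = 11.2×10⁻⁶ × 96 × 600 = 0.6451 mm.
This exceeds the 0.34 mm gap, so the wall pushes back. The portion of expansion that must be recovered elastically is δ_free − gap = 0.6451 − 0.34 = 0.3051 mm.
So σ = E(δ_free − g)/L = 110×10³ × 0.3051/600 = 55.94 MPa.

σ ≈ 55.9 MPa (compressive)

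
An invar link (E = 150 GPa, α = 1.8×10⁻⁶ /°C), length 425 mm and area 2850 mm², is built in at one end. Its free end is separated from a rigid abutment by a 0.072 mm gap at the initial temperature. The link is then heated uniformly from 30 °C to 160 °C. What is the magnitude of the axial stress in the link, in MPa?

Unrestrained expansion: δ_free = αΔT L = 1.8×10⁻⁶ × 130 × 425 = 0.09945 mm.
The gap closes (δ_free > 0.072 mm) and the wall then resists a further 0.09945 − 0.072 = 0.02745 mm of expansion.
So σ = E(δ_free − g)/L = 150×10³ × 0.02745/425 = 9.688 MPa.

σ ≈ 9.69 MPa (compressive)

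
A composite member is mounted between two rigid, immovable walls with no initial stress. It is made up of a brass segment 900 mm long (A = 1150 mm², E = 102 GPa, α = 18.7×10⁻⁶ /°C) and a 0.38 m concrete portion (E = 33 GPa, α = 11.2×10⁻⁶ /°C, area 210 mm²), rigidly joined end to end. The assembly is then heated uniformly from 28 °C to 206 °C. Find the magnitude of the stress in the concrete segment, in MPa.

If the supports were absent, the total length change would be Σ αᵢΔT Lᵢ = 18.7×10⁻⁶×178×900 + 11.2×10⁻⁶×178×380 = 3.753 mm.
The rigid supports impose zero overall length change; the single axial force P common to all segments must satisfy P Σ Lᵢ/(AᵢEᵢ) = δ_free.
The series flexibility is Σ Lᵢ/(AᵢEᵢ) = 900/(1150×102×10³) + 380/(210×33×10³) = 6.251×10⁻⁵ mm/N.
P = 3.753 / 6.251×10⁻⁵ = 60050 N = 60.05 kN, compressive.
σ_{concrete} = P / A = 60050 / 210 = 285.9 MPa.

σ ≈ 286 MPa (compressive)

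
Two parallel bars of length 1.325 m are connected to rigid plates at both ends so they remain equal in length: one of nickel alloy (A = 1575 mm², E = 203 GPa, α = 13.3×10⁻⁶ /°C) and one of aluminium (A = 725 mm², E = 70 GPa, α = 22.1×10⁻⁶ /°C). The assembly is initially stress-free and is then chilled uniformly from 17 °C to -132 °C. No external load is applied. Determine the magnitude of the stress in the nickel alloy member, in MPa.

σ ≈ 36.5 MPa (compressive)

Both members must finish at the same length. With the larger α, the aluminium tends to over-contract; the plates restrain it, putting the aluminium in tension and the nickel alloy in compression. With no external load the two internal forces are equal and opposite, magnitude P.
Compatibility of the two members (thermal + elastic change equal): (α₁ − α₂)ΔT = P·[1/(A₁E₁) + 1/(A₂E₂)].
|α₁ − α₂|·ΔT = 8.8×10⁻⁶ × 149 = 0.001311.
1/(A₁E₁) + 1/(A₂E₂) = 1/(1575×203×10³) + 1/(725×70×10³) = 2.283×10⁻⁸ N⁻¹.
P = 0.001311 / 2.283×10⁻⁸ = 57430 N = 57.43 kN.
σ_{nickel alloy} = P/A₁ = 57430/1575 = 36.46 MPa, compressive.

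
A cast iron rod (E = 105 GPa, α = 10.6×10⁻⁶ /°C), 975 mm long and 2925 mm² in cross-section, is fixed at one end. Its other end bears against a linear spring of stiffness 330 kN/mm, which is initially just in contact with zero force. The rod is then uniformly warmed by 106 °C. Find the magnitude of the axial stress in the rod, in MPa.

If the spring were absent the rod would lengthen by αΔT L = 10.6×10⁻⁶ × 106 × 975 = 1.096 mm.
Let P be the compressive force at the spring. The rod shortens elastically by PL/(AE) and the spring compresses by P/k; together these equal δ_free.
P [ L/(AE) + 1/k ] = δ_free → P [ 975/(2925×105×10³) + 1/(330×10³) ] = 1.096.
P = 1.096 / 6.205×10⁻⁶ = 176600 N.
σ = P/A = 176600/2925 = 60.36 MPa.

σ ≈ 60.4 MPa (compressive)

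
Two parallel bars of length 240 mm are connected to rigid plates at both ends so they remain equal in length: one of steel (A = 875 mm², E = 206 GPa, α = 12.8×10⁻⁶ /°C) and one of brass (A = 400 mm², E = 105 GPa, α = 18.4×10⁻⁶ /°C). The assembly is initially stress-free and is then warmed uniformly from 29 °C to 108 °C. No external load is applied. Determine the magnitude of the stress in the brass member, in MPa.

σ ≈ 37.7 MPa (compressive)

Equilibrium of a rigid end plate with no external load gives equal and opposite internal forces ±P in the two members. Since α_{brass} > α_{steel}, heating drives the brass into compression and the steel into tension.
Equating the net (thermal + elastic) strains gives |α₁ − α₂|·ΔT = P·[1/(A₁E₁) + 1/(A₂E₂)].
|α₁ − α₂|·ΔT = 5.6×10⁻⁶ × 79 = 0.0004424.
1/(A₁E₁) + 1/(A₂E₂) = 1/(875×206×10³) + 1/(400×105×10³) = 2.936×10⁻⁸ N⁻¹.
P = 0.0004424 / 2.936×10⁻⁸ = 15070 N = 15.07 kN.
σ_{brass} = P/A₂ = 15070/400 = 37.67 MPa, compressive.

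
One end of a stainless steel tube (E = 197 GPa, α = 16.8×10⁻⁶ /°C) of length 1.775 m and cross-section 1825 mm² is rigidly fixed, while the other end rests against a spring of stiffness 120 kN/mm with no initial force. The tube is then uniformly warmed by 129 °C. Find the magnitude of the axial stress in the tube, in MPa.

σ ≈ 159 MPa (compressive)

Free thermal expansion: δ_free = αΔT L = 16.8×10⁻⁶ × 129 × 1775 = 3.847 mm.
With a force P in the spring, the elastic change of the tube is PL/(AE) and that of the spring is P/k; compatibility requires their sum to equal δ_free.
P [ L/(AE) + 1/k ] = δ_free → P [ 1775/(1825×197×10³) + 1/(120×10³) ] = 3.847.
P = 3.847 / 1.327×10⁻⁵ = 289900 N.
σ = P/A = 289900/1825 = 158.8 MPa.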